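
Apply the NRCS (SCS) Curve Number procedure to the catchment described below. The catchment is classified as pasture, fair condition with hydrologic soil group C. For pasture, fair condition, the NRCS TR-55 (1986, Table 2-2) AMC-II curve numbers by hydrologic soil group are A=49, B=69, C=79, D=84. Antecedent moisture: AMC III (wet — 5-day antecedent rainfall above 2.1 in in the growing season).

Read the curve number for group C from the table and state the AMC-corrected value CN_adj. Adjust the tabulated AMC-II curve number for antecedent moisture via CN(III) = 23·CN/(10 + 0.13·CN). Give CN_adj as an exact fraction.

NRCS table: pasture, fair condition, soil group C → CN(II) = 79
Adjust CN=79 to AMC III: 23·79/(10 + 0.13·79) → 1817 ÷ (2027/100) = 181700/2027 ≈ 89.640

CN_adj = 181700/2027 ≈ 89.640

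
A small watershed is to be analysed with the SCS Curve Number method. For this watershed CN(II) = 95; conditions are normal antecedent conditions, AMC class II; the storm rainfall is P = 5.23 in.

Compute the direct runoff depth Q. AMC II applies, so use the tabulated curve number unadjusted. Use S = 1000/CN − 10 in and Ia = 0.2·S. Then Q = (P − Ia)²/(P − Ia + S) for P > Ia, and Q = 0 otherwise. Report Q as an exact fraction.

Q = 94809169/20400300 in ≈ 4.647 in

AMC II — tabulated CN = 95 applies directly.
Max retention: S = 1000/95 − 10 = 10/19 in (≈ 0.526 in)
Initial abstraction Ia = S/5 = (10/19)/5 = 2/19 ≈ 0.105 in
Excess rainfall: 5.230 − 0.105 = 5.125 in; P > Ia so Q > 0
Q: (9737/1900)² ÷ (10737/1900) = 94809169/20400300 in (≈ 4.647 in)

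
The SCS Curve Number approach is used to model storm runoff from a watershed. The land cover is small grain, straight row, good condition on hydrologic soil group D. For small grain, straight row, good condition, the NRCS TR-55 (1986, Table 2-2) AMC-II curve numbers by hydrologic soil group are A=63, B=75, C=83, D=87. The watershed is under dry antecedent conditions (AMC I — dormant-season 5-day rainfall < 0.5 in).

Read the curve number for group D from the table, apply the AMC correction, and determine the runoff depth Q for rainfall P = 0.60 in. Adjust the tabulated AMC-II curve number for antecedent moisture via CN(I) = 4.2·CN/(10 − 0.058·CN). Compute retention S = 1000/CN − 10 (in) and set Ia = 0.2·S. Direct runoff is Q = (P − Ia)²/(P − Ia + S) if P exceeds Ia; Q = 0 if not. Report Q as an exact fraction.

NRCS table: small grain, straight row, good condition, soil group D → CN(II) = 87
Adjust CN=87 to AMC I: 4.2·87/(10 − 0.058·87) → (1827/5) ÷ (2477/500) = 182700/2477 ≈ 73.759
S = 1000/(182700/2477) − 10 = 6500/1827 in ≈ 3.558 in
Initial abstraction Ia = S/5 = (6500/1827)/5 = 1300/1827 ≈ 0.712 in
P = 0.600 ≤ Ia = 0.712 in: entire storm abstracted, Q = 0.

Q = 0 in ≈ 0.000 in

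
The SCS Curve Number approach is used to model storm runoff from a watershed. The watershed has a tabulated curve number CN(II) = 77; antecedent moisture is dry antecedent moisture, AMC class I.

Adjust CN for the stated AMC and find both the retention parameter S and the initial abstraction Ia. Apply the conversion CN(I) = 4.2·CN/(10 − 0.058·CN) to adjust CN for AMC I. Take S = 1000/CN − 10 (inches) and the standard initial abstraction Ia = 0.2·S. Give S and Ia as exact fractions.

CN(I) from CN(II)=77: (4.2·77)/(10 − 0.058·77) = 161700/2767 ≈ 58.439
S = 1000/(161700/2767) − 10 = 11500/1617 in ≈ 7.112 in
Ia = 0.2·(11500/1617) = 2300/1617 in ≈ 1.422 in

S = 11500/1617 in ≈ 7.112 in; Ia = 2300/1617 in ≈ 1.422 in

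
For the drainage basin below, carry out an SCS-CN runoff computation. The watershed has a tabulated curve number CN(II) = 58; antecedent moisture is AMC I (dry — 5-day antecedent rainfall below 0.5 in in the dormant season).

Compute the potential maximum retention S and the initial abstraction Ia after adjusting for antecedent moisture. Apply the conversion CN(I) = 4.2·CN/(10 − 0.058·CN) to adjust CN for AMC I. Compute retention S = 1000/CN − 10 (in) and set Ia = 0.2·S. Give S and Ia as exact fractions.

S = 500/29 in ≈ 17.241 in; Ia = 100/29 in ≈ 3.448 in

CN(I) from CN(II)=58: (4.2·58)/(10 − 0.058·58) = 2900/79 ≈ 36.709
S = 1000/(2900/79) − 10 = 500/29 in ≈ 17.241 in
Initial abstraction Ia = S/5 = (500/29)/5 = 100/29 ≈ 3.448 in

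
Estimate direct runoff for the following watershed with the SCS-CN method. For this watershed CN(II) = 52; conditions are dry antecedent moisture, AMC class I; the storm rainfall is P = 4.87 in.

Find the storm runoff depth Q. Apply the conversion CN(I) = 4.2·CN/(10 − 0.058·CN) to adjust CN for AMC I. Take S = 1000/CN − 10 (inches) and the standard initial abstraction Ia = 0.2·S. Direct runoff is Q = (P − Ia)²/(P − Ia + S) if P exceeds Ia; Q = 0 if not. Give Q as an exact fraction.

CN(I) from CN(II)=52: (4.2·52)/(10 − 0.058·52) = 9100/291 ≈ 31.271
Max retention: S = 1000/(9100/291) − 10 = 2000/91 in (≈ 21.978 in)
Initial abstraction Ia = S/5 = (2000/91)/5 = 400/91 ≈ 4.396 in
Excess rainfall: 4.870 − 4.396 = 0.474 in; P > Ia so Q > 0
Q: (4317/9100)² ÷ (204317/9100) = 18636489/1859284700 in (≈ 0.010 in)

Q = 18636489/1859284700 in ≈ 0.010 in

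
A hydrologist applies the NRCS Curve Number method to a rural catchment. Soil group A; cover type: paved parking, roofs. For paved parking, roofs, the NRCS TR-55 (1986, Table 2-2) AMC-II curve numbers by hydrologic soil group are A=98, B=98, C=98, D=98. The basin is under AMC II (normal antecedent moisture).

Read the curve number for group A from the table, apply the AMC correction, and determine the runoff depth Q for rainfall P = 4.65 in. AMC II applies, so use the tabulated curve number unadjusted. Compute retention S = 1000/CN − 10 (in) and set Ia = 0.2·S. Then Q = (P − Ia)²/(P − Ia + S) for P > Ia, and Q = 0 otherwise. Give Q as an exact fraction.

Q = 20403289/4622660 in ≈ 4.414 in

NRCS table: paved parking, roofs, soil group A → CN(II) = 98
AMC II — tabulated CN = 98 applies directly.
S = 1000/98 − 10 = 10/49 in ≈ 0.204 in
Ia = 0.2·(10/49) = 2/49 in ≈ 0.041 in
Excess rainfall: 4.650 − 0.041 = 4.609 in; P > Ia so Q > 0
Q = (4517/980)²/((4517/980) + 10/49) = (20403289/960400)/(4717/980) = 20403289/4622660 in ≈ 4.414 in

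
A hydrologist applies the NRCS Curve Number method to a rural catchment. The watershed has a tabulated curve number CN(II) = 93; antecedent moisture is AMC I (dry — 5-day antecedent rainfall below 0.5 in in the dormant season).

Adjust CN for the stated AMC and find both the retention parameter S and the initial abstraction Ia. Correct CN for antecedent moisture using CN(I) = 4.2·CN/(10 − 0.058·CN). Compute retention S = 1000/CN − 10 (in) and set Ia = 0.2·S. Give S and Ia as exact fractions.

S = 500/279 in ≈ 1.792 in; Ia = 100/279 in ≈ 0.358 in

CN(I) from CN(II)=93: (4.2·93)/(10 − 0.058·93) = 27900/329 ≈ 84.802
Retention S: 1000/CN − 10 with CN=84.802 → S = 500/279 ≈ 1.792 in
Initial abstraction Ia = S/5 = (500/279)/5 = 100/279 ≈ 0.358 in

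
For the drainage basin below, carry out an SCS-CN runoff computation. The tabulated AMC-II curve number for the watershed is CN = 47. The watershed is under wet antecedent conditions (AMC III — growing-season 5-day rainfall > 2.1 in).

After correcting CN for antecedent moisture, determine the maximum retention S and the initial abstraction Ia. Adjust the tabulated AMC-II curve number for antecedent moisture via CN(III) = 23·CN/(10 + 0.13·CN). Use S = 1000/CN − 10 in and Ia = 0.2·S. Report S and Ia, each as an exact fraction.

S = 5300/1081 in ≈ 4.903 in; Ia = 1060/1081 in ≈ 0.981 in

Wet (AMC III): CN(III) = 23·47/(10 + 0.13·47) = 1081/(1611/100) = 108100/1611 ≈ 67.101
Max retention: S = 1000/(108100/1611) − 10 = 5300/1081 in (≈ 4.903 in)
Ia = 0.2S: 0.2·4.903 = 0.981 in (exactly 1060/1081)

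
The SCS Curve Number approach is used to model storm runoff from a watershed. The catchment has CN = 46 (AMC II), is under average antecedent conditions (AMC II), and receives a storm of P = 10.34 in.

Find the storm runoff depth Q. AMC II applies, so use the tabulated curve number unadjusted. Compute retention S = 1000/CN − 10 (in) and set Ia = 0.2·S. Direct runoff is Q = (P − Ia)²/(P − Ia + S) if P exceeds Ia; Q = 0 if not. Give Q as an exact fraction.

Average conditions: CN = 46 (no AMC adjustment).
Retention S: 1000/CN − 10 with CN=46.000 → S = 270/23 ≈ 11.739 in
Initial abstraction Ia = S/5 = (270/23)/5 = 54/23 ≈ 2.348 in
P − Ia = 10.340 − 2.348 = 9191/1150 ≈ 7.992 in (> 0, runoff occurs)
Runoff Q = (P−Ia)²/(P−Ia+S) = (7.992)²/(7.992+11.739) = 84474481/26094650 ≈ 3.237 in

Q = 84474481/26094650 in ≈ 3.237 in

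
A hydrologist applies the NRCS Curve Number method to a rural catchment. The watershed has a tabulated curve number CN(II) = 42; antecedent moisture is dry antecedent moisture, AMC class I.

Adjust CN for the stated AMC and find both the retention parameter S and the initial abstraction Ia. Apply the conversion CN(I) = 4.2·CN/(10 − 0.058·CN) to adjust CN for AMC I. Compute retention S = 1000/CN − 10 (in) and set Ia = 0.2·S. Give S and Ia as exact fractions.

Adjust CN=42 to AMC I: 4.2·42/(10 − 0.058·42) → (882/5) ÷ (1891/250) = 44100/1891 ≈ 23.321
Max retention: S = 1000/(44100/1891) − 10 = 14500/441 in (≈ 32.880 in)
Ia = 0.2·(14500/441) = 2900/441 in ≈ 6.576 in

S = 14500/441 in ≈ 32.880 in; Ia = 2900/441 in ≈ 6.576 in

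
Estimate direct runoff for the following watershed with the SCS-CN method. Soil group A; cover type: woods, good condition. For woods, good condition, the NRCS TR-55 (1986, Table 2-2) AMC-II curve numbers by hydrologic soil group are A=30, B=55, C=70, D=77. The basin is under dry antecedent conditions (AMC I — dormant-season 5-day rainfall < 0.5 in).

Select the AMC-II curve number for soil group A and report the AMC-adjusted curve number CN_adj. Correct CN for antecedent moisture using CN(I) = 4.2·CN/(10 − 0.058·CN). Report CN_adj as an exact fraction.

NRCS table: woods, good condition, soil group A → CN(II) = 30
CN(I) from CN(II)=30: (4.2·30)/(10 − 0.058·30) = 900/59 ≈ 15.254

CN_adj = 900/59 ≈ 15.254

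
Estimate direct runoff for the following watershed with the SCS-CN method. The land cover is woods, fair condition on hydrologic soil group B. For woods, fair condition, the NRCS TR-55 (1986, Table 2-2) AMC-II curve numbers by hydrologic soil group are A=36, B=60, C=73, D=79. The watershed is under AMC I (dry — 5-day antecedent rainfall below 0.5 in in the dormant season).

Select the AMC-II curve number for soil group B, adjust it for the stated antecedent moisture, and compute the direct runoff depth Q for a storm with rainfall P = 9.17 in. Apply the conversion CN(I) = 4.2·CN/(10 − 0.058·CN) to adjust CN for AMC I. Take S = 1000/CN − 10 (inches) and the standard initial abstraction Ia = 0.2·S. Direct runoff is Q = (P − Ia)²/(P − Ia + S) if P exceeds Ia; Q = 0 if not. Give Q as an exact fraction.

Q = 1426648441/867957300 in ≈ 1.644 in

NRCS table: woods, fair condition, soil group B → CN(II) = 60
Adjust CN=60 to AMC I: 4.2·60/(10 − 0.058·60) → 252 ÷ (163/25) = 6300/163 ≈ 38.650
Max retention: S = 1000/(6300/163) − 10 = 1000/63 in (≈ 15.873 in)
Ia = 0.2·(1000/63) = 200/63 in ≈ 3.175 in
Since P=9.170 > Ia=3.175: effective rainfall P−Ia = 37771/6300 in
Q = (37771/6300)²/((37771/6300) + 1000/63) = (1426648441/39690000)/(137771/6300) = 1426648441/867957300 in ≈ 1.644 in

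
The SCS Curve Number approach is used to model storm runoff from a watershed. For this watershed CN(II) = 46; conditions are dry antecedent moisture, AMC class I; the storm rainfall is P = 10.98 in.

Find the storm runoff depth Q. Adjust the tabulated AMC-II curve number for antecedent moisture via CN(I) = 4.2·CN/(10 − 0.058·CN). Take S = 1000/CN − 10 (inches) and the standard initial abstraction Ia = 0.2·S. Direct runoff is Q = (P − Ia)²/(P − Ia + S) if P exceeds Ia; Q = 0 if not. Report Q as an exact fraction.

Q = 209178369/240059050 in ≈ 0.871 in

Dry (AMC I): CN(I) = 4.2·46/(10 − 0.058·46) = (966/5)/(1833/250) = 16100/611 ≈ 26.350
Max retention: S = 1000/(16100/611) − 10 = 4500/161 in (≈ 27.950 in)
Initial abstraction Ia = S/5 = (4500/161)/5 = 900/161 ≈ 5.590 in
P − Ia = 10.980 − 5.590 = 43389/8050 ≈ 5.390 in (> 0, runoff occurs)
Q: (43389/8050)² ÷ (268389/8050) = 209178369/240059050 in (≈ 0.871 in)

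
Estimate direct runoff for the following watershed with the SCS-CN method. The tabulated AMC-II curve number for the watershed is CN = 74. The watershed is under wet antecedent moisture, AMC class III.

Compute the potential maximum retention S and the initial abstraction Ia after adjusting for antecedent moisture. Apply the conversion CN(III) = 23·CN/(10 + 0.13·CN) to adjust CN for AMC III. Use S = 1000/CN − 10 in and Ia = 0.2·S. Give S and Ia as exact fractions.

Wet (AMC III): CN(III) = 23·74/(10 + 0.13·74) = 1702/(981/50) = 85100/981 ≈ 86.748
Retention S: 1000/CN − 10 with CN=86.748 → S = 1300/851 ≈ 1.528 in
Ia = 0.2·(1300/851) = 260/851 in ≈ 0.306 in

S = 1300/851 in ≈ 1.528 in; Ia = 260/851 in ≈ 0.306 in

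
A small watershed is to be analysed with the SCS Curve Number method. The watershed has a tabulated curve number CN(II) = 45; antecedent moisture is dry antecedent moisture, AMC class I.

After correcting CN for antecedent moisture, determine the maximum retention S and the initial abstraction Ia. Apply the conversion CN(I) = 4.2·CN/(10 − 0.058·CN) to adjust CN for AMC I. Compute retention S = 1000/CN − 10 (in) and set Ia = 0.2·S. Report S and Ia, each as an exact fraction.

Adjust CN=45 to AMC I: 4.2·45/(10 − 0.058·45) → 189 ÷ (739/100) = 18900/739 ≈ 25.575
S = 1000/(18900/739) − 10 = 5500/189 in ≈ 29.101 in
Initial abstraction Ia = S/5 = (5500/189)/5 = 1100/189 ≈ 5.820 in

S = 5500/189 in ≈ 29.101 in; Ia = 1100/189 in ≈ 5.820 in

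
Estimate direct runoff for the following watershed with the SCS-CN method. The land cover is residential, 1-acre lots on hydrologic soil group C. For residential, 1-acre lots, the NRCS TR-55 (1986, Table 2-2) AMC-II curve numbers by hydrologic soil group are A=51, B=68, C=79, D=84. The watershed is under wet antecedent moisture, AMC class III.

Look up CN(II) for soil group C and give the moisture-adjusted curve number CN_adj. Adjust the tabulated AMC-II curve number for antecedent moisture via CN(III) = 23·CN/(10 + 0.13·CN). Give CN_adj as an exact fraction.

NRCS table: residential, 1-acre lots, soil group C → CN(II) = 79
CN(III) from CN(II)=79: (23·79)/(10 + 0.13·79) = 181700/2027 ≈ 89.640

CN_adj = 181700/2027 ≈ 89.640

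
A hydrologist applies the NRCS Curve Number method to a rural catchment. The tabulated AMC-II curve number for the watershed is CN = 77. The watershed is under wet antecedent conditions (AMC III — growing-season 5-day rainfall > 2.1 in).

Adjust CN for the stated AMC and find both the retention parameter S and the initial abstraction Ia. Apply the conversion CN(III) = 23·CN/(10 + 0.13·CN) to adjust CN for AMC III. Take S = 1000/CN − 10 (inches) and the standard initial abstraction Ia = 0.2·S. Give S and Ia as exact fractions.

Wet (AMC III): CN(III) = 23·77/(10 + 0.13·77) = 1771/(2001/100) = 7700/87 ≈ 88.506
Max retention: S = 1000/(7700/87) − 10 = 100/77 in (≈ 1.299 in)
Ia = 0.2·(100/77) = 20/77 in ≈ 0.260 in

S = 100/77 in ≈ 1.299 in; Ia = 20/77 in ≈ 0.260 in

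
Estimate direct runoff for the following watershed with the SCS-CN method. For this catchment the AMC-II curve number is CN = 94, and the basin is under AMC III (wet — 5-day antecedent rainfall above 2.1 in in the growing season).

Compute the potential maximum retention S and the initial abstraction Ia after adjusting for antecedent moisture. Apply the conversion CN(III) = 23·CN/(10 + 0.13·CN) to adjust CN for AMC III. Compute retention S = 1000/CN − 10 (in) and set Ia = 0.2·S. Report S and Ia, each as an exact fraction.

Wet (AMC III): CN(III) = 23·94/(10 + 0.13·94) = 2162/(1111/50) = 108100/1111 ≈ 97.300
Retention S: 1000/CN − 10 with CN=97.300 → S = 300/1081 ≈ 0.278 in
Ia = 0.2·(300/1081) = 60/1081 in ≈ 0.056 in

S = 300/1081 in ≈ 0.278 in; Ia = 60/1081 in ≈ 0.056 in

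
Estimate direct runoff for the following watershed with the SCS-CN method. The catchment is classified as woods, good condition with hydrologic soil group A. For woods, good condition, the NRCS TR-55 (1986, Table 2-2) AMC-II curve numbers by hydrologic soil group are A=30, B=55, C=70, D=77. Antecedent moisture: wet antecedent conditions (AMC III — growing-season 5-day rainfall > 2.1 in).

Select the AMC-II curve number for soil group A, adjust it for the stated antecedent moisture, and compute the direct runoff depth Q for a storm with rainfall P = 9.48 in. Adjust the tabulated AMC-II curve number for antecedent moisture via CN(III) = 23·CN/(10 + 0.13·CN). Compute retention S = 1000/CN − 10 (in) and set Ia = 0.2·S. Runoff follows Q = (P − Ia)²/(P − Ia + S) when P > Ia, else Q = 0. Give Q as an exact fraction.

NRCS table: woods, good condition, soil group A → CN(II) = 30
Adjust CN=30 to AMC III: 23·30/(10 + 0.13·30) → 690 ÷ (139/10) = 6900/139 ≈ 49.640
S = 1000/(6900/139) − 10 = 700/69 in ≈ 10.145 in
Initial abstraction Ia = S/5 = (700/69)/5 = 140/69 ≈ 2.029 in
Excess rainfall: 9.480 − 2.029 = 7.451 in; P > Ia so Q > 0
Q: (12853/1725)² ÷ (30353/1725) = 165199609/52358925 in (≈ 3.155 in)

Q = 165199609/52358925 in ≈ 3.155 in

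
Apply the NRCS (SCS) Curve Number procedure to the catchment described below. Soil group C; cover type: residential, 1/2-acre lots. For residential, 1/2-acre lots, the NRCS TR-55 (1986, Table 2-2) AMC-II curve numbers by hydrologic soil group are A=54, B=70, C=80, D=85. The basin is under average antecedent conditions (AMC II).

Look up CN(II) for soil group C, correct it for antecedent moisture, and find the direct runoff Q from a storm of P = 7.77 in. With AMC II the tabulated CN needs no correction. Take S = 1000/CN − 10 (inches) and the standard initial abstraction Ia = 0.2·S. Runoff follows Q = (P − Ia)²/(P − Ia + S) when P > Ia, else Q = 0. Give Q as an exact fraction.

NRCS table: residential, 1/2-acre lots, soil group C → CN(II) = 80
CN(II) = 80; AMC II needs no correction.
Max retention: S = 1000/80 − 10 = 5/2 in (≈ 2.500 in)
Ia = 0.2·(5/2) = 1/2 in ≈ 0.500 in
P − Ia = 7.770 − 0.500 = 727/100 ≈ 7.270 in (> 0, runoff occurs)
Runoff Q = (P−Ia)²/(P−Ia+S) = (7.270)²/(7.270+2.500) = 528529/97700 ≈ 5.410 in

Q = 528529/97700 in ≈ 5.410 in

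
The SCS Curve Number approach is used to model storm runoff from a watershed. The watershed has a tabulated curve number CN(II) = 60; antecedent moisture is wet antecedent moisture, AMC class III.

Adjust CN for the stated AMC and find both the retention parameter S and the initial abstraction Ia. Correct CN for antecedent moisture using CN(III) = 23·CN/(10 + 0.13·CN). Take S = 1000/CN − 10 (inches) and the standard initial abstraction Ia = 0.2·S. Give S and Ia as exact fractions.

S = 200/69 in ≈ 2.899 in; Ia = 40/69 in ≈ 0.580 in

CN(III) from CN(II)=60: (23·60)/(10 + 0.13·60) = 6900/89 ≈ 77.528
Retention S: 1000/CN − 10 with CN=77.528 → S = 200/69 ≈ 2.899 in
Initial abstraction Ia = S/5 = (200/69)/5 = 40/69 ≈ 0.580 in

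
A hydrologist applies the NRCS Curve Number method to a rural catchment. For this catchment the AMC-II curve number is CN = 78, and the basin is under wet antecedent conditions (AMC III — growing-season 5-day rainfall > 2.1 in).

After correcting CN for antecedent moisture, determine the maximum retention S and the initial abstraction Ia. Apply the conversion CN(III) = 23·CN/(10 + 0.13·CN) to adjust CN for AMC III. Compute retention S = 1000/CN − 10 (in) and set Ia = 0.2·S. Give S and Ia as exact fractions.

S = 1100/897 in ≈ 1.226 in; Ia = 220/897 in ≈ 0.245 in

Adjust CN=78 to AMC III: 23·78/(10 + 0.13·78) → 1794 ÷ (1007/50) = 89700/1007 ≈ 89.076
Max retention: S = 1000/(89700/1007) − 10 = 1100/897 in (≈ 1.226 in)
Ia = 0.2·(1100/897) = 220/897 in ≈ 0.245 in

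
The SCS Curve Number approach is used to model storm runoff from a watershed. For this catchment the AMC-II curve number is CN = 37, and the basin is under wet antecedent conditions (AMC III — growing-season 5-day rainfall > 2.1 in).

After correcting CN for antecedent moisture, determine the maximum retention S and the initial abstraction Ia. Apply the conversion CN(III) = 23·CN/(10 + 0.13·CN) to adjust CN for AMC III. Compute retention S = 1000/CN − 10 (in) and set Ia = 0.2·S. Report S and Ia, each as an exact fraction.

Adjust CN=37 to AMC III: 23·37/(10 + 0.13·37) → 851 ÷ (1481/100) = 85100/1481 ≈ 57.461
Retention S: 1000/CN − 10 with CN=57.461 → S = 6300/851 ≈ 7.403 in
Initial abstraction Ia = S/5 = (6300/851)/5 = 1260/851 ≈ 1.481 in

S = 6300/851 in ≈ 7.403 in; Ia = 1260/851 in ≈ 1.481 in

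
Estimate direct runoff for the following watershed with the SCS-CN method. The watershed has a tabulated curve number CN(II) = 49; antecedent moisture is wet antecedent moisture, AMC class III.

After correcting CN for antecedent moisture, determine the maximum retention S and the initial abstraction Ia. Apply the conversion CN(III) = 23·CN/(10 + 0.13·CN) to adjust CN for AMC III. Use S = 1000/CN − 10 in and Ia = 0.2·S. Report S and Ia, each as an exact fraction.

S = 5100/1127 in ≈ 4.525 in; Ia = 1020/1127 in ≈ 0.905 in

Adjust CN=49 to AMC III: 23·49/(10 + 0.13·49) → 1127 ÷ (1637/100) = 112700/1637 ≈ 68.845
Retention S: 1000/CN − 10 with CN=68.845 → S = 5100/1127 ≈ 4.525 in
Initial abstraction Ia = S/5 = (5100/1127)/5 = 1020/1127 ≈ 0.905 in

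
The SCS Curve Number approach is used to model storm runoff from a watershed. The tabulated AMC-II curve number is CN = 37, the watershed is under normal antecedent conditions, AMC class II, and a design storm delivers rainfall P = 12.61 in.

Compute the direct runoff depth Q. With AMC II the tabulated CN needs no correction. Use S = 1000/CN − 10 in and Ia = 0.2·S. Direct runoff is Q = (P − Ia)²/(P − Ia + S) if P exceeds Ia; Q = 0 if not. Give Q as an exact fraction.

Q = 1159879249/359110900 in ≈ 3.230 in

AMC II — tabulated CN = 37 applies directly.
Max retention: S = 1000/37 − 10 = 630/37 in (≈ 17.027 in)
Ia = 0.2S: 0.2·17.027 = 3.405 in (exactly 126/37)
Excess rainfall: 12.610 − 3.405 = 9.205 in; P > Ia so Q > 0
Runoff Q = (P−Ia)²/(P−Ia+S) = (9.205)²/(9.205+17.027) = 1159879249/359110900 ≈ 3.230 in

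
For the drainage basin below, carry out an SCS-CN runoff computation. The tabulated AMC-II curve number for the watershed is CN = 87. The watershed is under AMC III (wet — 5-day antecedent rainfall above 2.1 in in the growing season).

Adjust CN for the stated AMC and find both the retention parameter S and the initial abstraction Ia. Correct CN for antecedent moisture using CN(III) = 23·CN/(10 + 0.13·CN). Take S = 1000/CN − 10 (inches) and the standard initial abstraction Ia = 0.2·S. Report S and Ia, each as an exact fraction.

Adjust CN=87 to AMC III: 23·87/(10 + 0.13·87) → 2001 ÷ (2131/100) = 200100/2131 ≈ 93.900
S = 1000/(200100/2131) − 10 = 1300/2001 in ≈ 0.650 in
Initial abstraction Ia = S/5 = (1300/2001)/5 = 260/2001 ≈ 0.130 in

S = 1300/2001 in ≈ 0.650 in; Ia = 260/2001 in ≈ 0.130 in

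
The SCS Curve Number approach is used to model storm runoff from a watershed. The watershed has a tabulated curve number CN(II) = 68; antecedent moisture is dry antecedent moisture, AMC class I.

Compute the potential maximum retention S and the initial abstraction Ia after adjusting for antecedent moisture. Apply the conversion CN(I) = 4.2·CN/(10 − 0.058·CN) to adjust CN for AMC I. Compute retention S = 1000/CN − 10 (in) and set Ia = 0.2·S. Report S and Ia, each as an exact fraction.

Dry (AMC I): CN(I) = 4.2·68/(10 − 0.058·68) = (1428/5)/(757/125) = 35700/757 ≈ 47.160
Retention S: 1000/CN − 10 with CN=47.160 → S = 4000/357 ≈ 11.204 in
Ia = 0.2S: 0.2·11.204 = 2.241 in (exactly 800/357)

S = 4000/357 in ≈ 11.204 in; Ia = 800/357 in ≈ 2.241 in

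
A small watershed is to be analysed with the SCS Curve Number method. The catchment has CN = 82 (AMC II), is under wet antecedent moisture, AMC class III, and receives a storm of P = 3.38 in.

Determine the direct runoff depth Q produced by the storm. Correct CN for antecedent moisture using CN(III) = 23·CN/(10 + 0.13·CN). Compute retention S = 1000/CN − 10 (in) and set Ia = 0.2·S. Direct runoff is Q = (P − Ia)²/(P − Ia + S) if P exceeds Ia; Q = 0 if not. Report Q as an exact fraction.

Q = 22610234689/9211554050 in ≈ 2.455 in

CN(III) from CN(II)=82: (23·82)/(10 + 0.13·82) = 94300/1033 ≈ 91.288
Retention S: 1000/CN − 10 with CN=91.288 → S = 900/943 ≈ 0.954 in
Initial abstraction Ia = S/5 = (900/943)/5 = 180/943 ≈ 0.191 in
P − Ia = 3.380 − 0.191 = 150367/47150 ≈ 3.189 in (> 0, runoff occurs)
Runoff Q = (P−Ia)²/(P−Ia+S) = (3.189)²/(3.189+0.954) = 22610234689/9211554050 ≈ 2.455 in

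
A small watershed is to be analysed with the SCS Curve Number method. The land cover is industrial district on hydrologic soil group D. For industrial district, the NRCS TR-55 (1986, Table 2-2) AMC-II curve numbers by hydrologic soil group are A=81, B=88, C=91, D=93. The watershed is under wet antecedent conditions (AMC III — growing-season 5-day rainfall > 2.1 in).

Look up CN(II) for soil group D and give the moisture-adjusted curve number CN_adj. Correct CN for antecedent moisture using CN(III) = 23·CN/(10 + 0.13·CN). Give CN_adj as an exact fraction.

NRCS table: industrial district, soil group D → CN(II) = 93
Wet (AMC III): CN(III) = 23·93/(10 + 0.13·93) = 2139/(2209/100) = 213900/2209 ≈ 96.831

CN_adj = 213900/2209 ≈ 96.831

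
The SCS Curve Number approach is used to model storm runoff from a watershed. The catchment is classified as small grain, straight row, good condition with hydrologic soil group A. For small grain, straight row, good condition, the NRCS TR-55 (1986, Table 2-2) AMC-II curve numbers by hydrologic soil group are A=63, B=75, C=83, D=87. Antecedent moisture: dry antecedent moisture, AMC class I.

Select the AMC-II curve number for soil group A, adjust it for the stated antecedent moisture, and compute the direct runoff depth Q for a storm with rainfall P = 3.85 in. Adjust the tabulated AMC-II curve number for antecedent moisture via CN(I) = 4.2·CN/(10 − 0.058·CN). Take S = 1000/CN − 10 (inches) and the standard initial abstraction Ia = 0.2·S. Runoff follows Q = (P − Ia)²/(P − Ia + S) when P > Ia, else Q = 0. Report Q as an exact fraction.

NRCS table: small grain, straight row, good condition, soil group A → CN(II) = 63
Dry (AMC I): CN(I) = 4.2·63/(10 − 0.058·63) = (1323/5)/(3173/500) = 132300/3173 ≈ 41.696
S = 1000/(132300/3173) − 10 = 18500/1323 in ≈ 13.983 in
Initial abstraction Ia = S/5 = (18500/1323)/5 = 3700/1323 ≈ 2.797 in
Excess rainfall: 3.850 − 2.797 = 1.053 in; P > Ia so Q > 0
Q = (27871/26460)²/((27871/26460) + 18500/1323) = (776792641/700131600)/(397871/26460) = 776792641/10527666660 in ≈ 0.074 in

Q = 776792641/10527666660 in ≈ 0.074 in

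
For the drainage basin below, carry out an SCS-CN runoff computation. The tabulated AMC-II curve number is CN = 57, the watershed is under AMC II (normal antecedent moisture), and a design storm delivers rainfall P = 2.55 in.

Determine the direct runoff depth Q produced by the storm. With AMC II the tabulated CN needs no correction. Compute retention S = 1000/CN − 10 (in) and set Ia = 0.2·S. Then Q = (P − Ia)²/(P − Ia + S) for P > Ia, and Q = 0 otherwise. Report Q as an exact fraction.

Q = 1408969/11157180 in ≈ 0.126 in

Average conditions: CN = 57 (no AMC adjustment).
S = 1000/57 − 10 = 430/57 in ≈ 7.544 in
Ia = 0.2·(430/57) = 86/57 in ≈ 1.509 in
P − Ia = 2.550 − 1.509 = 1187/1140 ≈ 1.041 in (> 0, runoff occurs)
Q: (1187/1140)² ÷ (9787/1140) = 1408969/11157180 in (≈ 0.126 in)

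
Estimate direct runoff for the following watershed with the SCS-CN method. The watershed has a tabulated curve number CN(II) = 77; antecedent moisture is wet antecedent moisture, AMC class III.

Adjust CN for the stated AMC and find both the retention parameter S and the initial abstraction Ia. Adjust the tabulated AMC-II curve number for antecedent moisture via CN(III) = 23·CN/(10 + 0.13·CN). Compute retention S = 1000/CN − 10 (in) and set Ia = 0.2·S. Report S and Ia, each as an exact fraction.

S = 100/77 in ≈ 1.299 in; Ia = 20/77 in ≈ 0.260 in

Wet (AMC III): CN(III) = 23·77/(10 + 0.13·77) = 1771/(2001/100) = 7700/87 ≈ 88.506
S = 1000/(7700/87) − 10 = 100/77 in ≈ 1.299 in
Ia = 0.2·(100/77) = 20/77 in ≈ 0.260 in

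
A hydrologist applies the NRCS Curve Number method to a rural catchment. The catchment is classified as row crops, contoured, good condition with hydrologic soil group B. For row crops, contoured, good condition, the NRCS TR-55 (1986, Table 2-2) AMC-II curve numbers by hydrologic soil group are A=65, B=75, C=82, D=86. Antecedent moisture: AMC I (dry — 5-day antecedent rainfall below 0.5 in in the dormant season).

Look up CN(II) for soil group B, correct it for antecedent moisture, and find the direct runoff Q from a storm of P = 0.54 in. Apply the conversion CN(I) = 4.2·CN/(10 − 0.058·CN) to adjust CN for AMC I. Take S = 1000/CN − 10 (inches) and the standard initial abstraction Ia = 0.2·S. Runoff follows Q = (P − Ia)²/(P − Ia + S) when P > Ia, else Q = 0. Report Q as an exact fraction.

Q = 0 in ≈ 0.000 in

NRCS table: row crops, contoured, good condition, soil group B → CN(II) = 75
Adjust CN=75 to AMC I: 4.2·75/(10 − 0.058·75) → 315 ÷ (113/20) = 6300/113 ≈ 55.752
Max retention: S = 1000/(6300/113) − 10 = 500/63 in (≈ 7.937 in)
Ia = 0.2·(500/63) = 100/63 in ≈ 1.587 in
P = 0.540 ≤ Ia = 1.587 in: entire storm abstracted, Q = 0.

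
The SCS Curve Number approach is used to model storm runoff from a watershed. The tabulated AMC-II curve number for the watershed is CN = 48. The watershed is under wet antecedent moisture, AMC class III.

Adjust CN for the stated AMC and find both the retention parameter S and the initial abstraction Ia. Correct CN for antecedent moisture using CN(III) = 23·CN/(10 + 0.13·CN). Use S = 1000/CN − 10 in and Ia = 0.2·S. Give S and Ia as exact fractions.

Wet (AMC III): CN(III) = 23·48/(10 + 0.13·48) = 1104/(406/25) = 13800/203 ≈ 67.980
S = 1000/(13800/203) − 10 = 325/69 in ≈ 4.710 in
Initial abstraction Ia = S/5 = (325/69)/5 = 65/69 ≈ 0.942 in

S = 325/69 in ≈ 4.710 in; Ia = 65/69 in ≈ 0.942 in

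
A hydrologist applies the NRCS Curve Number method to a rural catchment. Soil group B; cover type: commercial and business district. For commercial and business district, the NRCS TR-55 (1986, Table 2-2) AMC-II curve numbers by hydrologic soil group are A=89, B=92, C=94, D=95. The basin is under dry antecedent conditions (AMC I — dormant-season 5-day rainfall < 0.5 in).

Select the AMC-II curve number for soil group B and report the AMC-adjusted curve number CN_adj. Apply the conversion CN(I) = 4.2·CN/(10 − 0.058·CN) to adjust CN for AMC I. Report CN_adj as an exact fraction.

NRCS table: commercial and business district, soil group B → CN(II) = 92
CN(I) from CN(II)=92: (4.2·92)/(10 − 0.058·92) = 48300/583 ≈ 82.847

CN_adj = 48300/583 ≈ 82.847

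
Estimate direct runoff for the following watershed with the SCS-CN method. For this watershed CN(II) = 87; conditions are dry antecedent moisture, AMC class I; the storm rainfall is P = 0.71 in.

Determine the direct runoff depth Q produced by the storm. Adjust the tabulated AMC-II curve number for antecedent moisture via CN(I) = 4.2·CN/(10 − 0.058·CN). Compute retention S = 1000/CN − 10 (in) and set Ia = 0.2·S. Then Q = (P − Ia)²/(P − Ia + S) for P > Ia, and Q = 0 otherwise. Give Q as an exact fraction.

Q = 0 in ≈ 0.000 in

Adjust CN=87 to AMC I: 4.2·87/(10 − 0.058·87) → (1827/5) ÷ (2477/500) = 182700/2477 ≈ 73.759
Max retention: S = 1000/(182700/2477) − 10 = 6500/1827 in (≈ 3.558 in)
Ia = 0.2·(6500/1827) = 1300/1827 in ≈ 0.712 in
P = 0.710 ≤ Ia = 0.712 in: entire storm abstracted, Q = 0.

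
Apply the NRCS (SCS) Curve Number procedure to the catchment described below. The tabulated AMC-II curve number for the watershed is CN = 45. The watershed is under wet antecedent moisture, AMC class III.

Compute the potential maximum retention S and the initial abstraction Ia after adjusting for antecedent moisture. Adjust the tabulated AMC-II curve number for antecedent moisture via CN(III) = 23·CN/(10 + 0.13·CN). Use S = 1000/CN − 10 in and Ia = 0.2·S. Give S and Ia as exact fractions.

Wet (AMC III): CN(III) = 23·45/(10 + 0.13·45) = 1035/(317/20) = 20700/317 ≈ 65.300
S = 1000/(20700/317) − 10 = 1100/207 in ≈ 5.314 in
Ia = 0.2S: 0.2·5.314 = 1.063 in (exactly 220/207)

S = 1100/207 in ≈ 5.314 in; Ia = 220/207 in ≈ 1.063 in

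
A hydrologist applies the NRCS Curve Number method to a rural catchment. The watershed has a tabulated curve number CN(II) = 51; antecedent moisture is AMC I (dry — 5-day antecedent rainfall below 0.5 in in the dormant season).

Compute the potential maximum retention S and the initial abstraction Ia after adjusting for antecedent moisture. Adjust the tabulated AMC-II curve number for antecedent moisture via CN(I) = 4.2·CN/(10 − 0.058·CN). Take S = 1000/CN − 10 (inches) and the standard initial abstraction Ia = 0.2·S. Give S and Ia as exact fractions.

S = 3500/153 in ≈ 22.876 in; Ia = 700/153 in ≈ 4.575 in

CN(I) from CN(II)=51: (4.2·51)/(10 − 0.058·51) = 15300/503 ≈ 30.417
Max retention: S = 1000/(15300/503) − 10 = 3500/153 in (≈ 22.876 in)
Initial abstraction Ia = S/5 = (3500/153)/5 = 700/153 ≈ 4.575 in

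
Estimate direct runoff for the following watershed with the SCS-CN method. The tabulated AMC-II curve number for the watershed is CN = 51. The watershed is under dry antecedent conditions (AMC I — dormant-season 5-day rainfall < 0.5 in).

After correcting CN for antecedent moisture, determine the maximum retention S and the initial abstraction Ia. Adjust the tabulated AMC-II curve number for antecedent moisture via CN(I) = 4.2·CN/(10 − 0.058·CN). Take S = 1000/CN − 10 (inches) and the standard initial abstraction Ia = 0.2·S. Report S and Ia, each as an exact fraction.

S = 3500/153 in ≈ 22.876 in; Ia = 700/153 in ≈ 4.575 in

Adjust CN=51 to AMC I: 4.2·51/(10 − 0.058·51) → (1071/5) ÷ (3521/500) = 15300/503 ≈ 30.417
S = 1000/(15300/503) − 10 = 3500/153 in ≈ 22.876 in
Initial abstraction Ia = S/5 = (3500/153)/5 = 700/153 ≈ 4.575 in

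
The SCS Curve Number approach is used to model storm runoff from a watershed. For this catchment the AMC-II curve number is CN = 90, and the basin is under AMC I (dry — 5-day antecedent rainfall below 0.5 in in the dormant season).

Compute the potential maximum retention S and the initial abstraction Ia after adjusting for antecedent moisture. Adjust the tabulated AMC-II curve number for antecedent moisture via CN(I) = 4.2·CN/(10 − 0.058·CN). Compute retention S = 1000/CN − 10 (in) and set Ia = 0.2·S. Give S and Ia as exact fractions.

S = 500/189 in ≈ 2.646 in; Ia = 100/189 in ≈ 0.529 in

Adjust CN=90 to AMC I: 4.2·90/(10 − 0.058·90) → 378 ÷ (239/50) = 18900/239 ≈ 79.079
Max retention: S = 1000/(18900/239) − 10 = 500/189 in (≈ 2.646 in)
Ia = 0.2·(500/189) = 100/189 in ≈ 0.529 in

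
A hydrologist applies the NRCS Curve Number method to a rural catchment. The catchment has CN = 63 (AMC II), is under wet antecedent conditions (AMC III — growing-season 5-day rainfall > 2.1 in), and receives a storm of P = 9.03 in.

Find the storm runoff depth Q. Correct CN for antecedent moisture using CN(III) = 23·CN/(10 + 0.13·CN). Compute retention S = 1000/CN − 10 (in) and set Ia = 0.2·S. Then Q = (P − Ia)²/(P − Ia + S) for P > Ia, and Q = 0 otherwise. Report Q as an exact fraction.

Q = 1523859395809/232484370300 in ≈ 6.555 in

CN(III) from CN(II)=63: (23·63)/(10 + 0.13·63) = 144900/1819 ≈ 79.659
Retention S: 1000/CN − 10 with CN=79.659 → S = 3700/1449 ≈ 2.553 in
Ia = 0.2·(3700/1449) = 740/1449 in ≈ 0.511 in
Excess rainfall: 9.030 − 0.511 = 8.519 in; P > Ia so Q > 0
Q: (1234447/144900)² ÷ (1604447/144900) = 1523859395809/232484370300 in (≈ 6.555 in)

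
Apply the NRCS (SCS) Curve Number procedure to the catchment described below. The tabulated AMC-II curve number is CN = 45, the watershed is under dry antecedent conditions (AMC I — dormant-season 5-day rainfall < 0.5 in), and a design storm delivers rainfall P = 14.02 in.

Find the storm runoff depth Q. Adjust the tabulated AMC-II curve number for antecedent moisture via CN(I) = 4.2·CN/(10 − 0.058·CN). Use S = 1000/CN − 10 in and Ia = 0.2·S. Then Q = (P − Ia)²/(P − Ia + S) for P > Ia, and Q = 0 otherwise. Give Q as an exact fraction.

Q = 6004545121/3331021050 in ≈ 1.803 in

Dry (AMC I): CN(I) = 4.2·45/(10 − 0.058·45) = 189/(739/100) = 18900/739 ≈ 25.575
Retention S: 1000/CN − 10 with CN=25.575 → S = 5500/189 ≈ 29.101 in
Initial abstraction Ia = S/5 = (5500/189)/5 = 1100/189 ≈ 5.820 in
P − Ia = 14.020 − 5.820 = 77489/9450 ≈ 8.200 in (> 0, runoff occurs)
Runoff Q = (P−Ia)²/(P−Ia+S) = (8.200)²/(8.200+29.101) = 6004545121/3331021050 ≈ 1.803 in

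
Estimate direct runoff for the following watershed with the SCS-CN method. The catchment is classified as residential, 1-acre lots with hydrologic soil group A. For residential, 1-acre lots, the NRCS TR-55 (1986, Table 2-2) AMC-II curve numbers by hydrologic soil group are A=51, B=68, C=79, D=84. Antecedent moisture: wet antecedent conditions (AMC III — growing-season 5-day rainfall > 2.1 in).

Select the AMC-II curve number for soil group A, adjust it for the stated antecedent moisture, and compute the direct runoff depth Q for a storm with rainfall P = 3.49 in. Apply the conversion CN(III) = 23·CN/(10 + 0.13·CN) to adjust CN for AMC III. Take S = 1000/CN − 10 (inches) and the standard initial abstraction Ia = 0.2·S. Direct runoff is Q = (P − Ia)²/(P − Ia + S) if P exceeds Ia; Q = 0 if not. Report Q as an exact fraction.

Q = 96955636129/94001522100 in ≈ 1.031 in

NRCS table: residential, 1-acre lots, soil group A → CN(II) = 51
CN(III) from CN(II)=51: (23·51)/(10 + 0.13·51) = 117300/1663 ≈ 70.535
S = 1000/(117300/1663) − 10 = 4900/1173 in ≈ 4.177 in
Initial abstraction Ia = S/5 = (4900/1173)/5 = 980/1173 ≈ 0.835 in
Since P=3.490 > Ia=0.835: effective rainfall P−Ia = 311377/117300 in
Q = (311377/117300)²/((311377/117300) + 4900/1173) = (96955636129/13759290000)/(801377/117300) = 96955636129/94001522100 in ≈ 1.031 in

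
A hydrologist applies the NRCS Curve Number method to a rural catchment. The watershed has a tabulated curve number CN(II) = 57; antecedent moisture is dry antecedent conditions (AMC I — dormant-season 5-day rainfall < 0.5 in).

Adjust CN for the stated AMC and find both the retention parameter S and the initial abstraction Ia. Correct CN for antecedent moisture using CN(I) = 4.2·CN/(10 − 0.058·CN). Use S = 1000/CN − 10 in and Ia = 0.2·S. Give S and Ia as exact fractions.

Dry (AMC I): CN(I) = 4.2·57/(10 − 0.058·57) = (1197/5)/(3347/500) = 119700/3347 ≈ 35.763
Max retention: S = 1000/(119700/3347) − 10 = 21500/1197 in (≈ 17.962 in)
Ia = 0.2·(21500/1197) = 4300/1197 in ≈ 3.592 in

S = 21500/1197 in ≈ 17.962 in; Ia = 4300/1197 in ≈ 3.592 in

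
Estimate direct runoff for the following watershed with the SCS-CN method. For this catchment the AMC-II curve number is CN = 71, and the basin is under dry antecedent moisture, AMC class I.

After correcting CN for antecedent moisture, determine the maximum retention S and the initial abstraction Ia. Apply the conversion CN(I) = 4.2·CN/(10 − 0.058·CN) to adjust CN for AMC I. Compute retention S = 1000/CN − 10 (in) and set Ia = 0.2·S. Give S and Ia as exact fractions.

S = 14500/1491 in ≈ 9.725 in; Ia = 2900/1491 in ≈ 1.945 in

Adjust CN=71 to AMC I: 4.2·71/(10 − 0.058·71) → (1491/5) ÷ (2941/500) = 149100/2941 ≈ 50.697
Max retention: S = 1000/(149100/2941) − 10 = 14500/1491 in (≈ 9.725 in)
Ia = 0.2S: 0.2·9.725 = 1.945 in (exactly 2900/1491)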